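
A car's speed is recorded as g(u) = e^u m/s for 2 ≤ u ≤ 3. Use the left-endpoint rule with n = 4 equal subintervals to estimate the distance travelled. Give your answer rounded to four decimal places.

Δu = (3 − 2)/4 = 0.25.
Left endpoints: 2, 2.25, 2.5, 2.75.
g(2) ≈ 7.3891, g(2.25) ≈ 9.4877, g(2.5) ≈ 12.1825, g(2.75) ≈ 15.6426.
Sum = Δu · [g(2) + g(2.25) + g(2.5) + g(2.75)].
Sum ≈ 11.1755.

11.1755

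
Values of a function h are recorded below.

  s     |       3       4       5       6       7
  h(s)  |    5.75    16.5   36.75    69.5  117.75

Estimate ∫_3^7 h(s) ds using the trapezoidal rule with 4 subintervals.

Δs = 1.
T_4 = (1/2)·[5.75 + 2·16.5 + 2·36.75 + 2·69.5 + 117.75] = 184.5.

184.5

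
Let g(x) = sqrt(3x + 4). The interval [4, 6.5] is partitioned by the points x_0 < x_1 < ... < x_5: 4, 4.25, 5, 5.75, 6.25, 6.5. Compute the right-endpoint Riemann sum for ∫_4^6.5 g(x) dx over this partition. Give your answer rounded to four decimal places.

11.3464

Subinterval widths: 0.25, 0.75, 0.75, 0.5, 0.25.
Right endpoints: 4.25, 5, 5.75, 6.25, 6.5.
g(4.25) ≈ 4.0927, g(5) ≈ 4.3589, g(5.75) ≈ 4.6098, g(6.25) ≈ 4.7697, g(6.5) ≈ 4.8477.
Sum = Σ Δx_i · g(x_i).
Sum ≈ 11.3464.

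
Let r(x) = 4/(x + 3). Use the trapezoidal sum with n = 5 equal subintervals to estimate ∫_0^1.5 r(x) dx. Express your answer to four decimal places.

1.6237

Δx = (1.5 − 0)/5 = 0.3.
r(0) = 4/3, r(0.3) = 40/33, r(0.6) = 10/9, r(0.9) = 40/39, r(1.2) = 20/21, r(1.5) = 8/9.
T_5 = (Δx/2)·[r(x_0) + 2r(x_1) + ... + 2r(x_{4}) + r(x_5)].
Sum ≈ 1.6237.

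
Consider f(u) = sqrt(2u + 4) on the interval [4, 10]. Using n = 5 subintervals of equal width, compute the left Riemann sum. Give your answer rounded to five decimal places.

24.46437

Δu = (10 − 4)/5 = 1.2.
Left endpoints: 4, 5.2, 6.4, 7.6, 8.8.
f(4) ≈ 3.46410, f(5.2) ≈ 3.79473, f(6.4) ≈ 4.09878, f(7.6) ≈ 4.38178, f(8.8) ≈ 4.64758.
Sum = Δu · [f(4) + f(5.2) + f(6.4) + f(7.6) + f(8.8)].
Sum ≈ 24.46437.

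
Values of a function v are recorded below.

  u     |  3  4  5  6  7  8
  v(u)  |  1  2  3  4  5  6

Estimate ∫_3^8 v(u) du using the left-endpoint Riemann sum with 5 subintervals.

15

Δu = 1.
Sum = 1·[1 + 2 + 3 + 4 + 5] = 15.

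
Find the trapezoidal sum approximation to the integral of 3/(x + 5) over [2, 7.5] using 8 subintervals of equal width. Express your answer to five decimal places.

1.74111

Δx = (7.5 − 2)/8 = 0.6875.
f(2) = 3/7, f(2.6875) = 16/41, f(3.375) = 24/67, f(4.0625) = 48/145, f(4.75) = 4/13, f(5.4375) = 48/167, f(6.125) = 24/89, f(6.8125) = 16/63, f(7.5) = 0.24.
T_8 = (Δx/2)·[f(x_0) + 2f(x_1) + ... + 2f(x_{7}) + f(x_8)].
Sum ≈ 1.74111.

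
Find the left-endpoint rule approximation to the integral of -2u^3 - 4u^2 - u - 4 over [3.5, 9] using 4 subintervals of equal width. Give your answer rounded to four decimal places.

-3112.3340

Δu = (9 − 3.5)/4 = 1.375.
Left endpoints: 3.5, 4.875, 6.25, 7.625.
f(3.5) = -142.25, f(4.875) = -335.65234375, f(6.25) = -654.78125, f(7.625) = -1130.83203125.
Sum = Δu · [f(3.5) + f(4.875) + f(6.25) + f(7.625)].
Sum ≈ -3112.3340.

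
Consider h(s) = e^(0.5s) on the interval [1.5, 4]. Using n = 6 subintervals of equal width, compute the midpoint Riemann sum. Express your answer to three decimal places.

10.525

Δs = (4 − 1.5)/6 = 5/12.
Midpoints: 41/24, 2.125, 61/24, 71/24, 3.375, 91/24.
h(41/24) ≈ 2.349, h(2.125) ≈ 2.894, h(61/24) ≈ 3.564, h(71/24) ≈ 4.389, h(3.375) ≈ 5.406, h(91/24) ≈ 6.658.
Sum = Δs · [h(41/24) + h(2.125) + h(61/24) + ...].
Sum ≈ 10.525.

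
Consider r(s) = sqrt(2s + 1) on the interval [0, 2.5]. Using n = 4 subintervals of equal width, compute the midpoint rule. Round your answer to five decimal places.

Δs = (2.5 − 0)/4 = 0.625.
Midpoints: 0.3125, 0.9375, 1.5625, 2.1875.
r(0.3125) ≈ 1.27475, r(0.9375) ≈ 1.69558, r(1.5625) ≈ 2.03101, r(2.1875) ≈ 2.31840.
Sum = Δs · [r(0.3125) + r(0.9375) + r(1.5625) + r(2.1875)].
Sum ≈ 4.57484.

4.57484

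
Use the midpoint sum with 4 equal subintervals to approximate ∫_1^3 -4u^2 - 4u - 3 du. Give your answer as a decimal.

Δu = (3 − 1)/4 = 0.5.
Midpoints: 1.25, 1.75, 2.25, 2.75.
f(1.25) = -14.25, f(1.75) = -22.25, f(2.25) = -32.25, f(2.75) = -44.25.
Sum = Δu · [f(1.25) + f(1.75) + f(2.25) + f(2.75)].
Sum = -56.5.

-56.5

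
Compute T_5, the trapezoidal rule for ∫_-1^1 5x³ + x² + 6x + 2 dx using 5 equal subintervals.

4.72

Δx = (1 − (-1))/5 = 0.4.
f(-1) = -8, f(-0.6) = -2.32, f(-0.2) = 0.8, f(0.2) = 3.28, f(0.6) = 7.04, f(1) = 14.
T_5 = (Δx/2)·[f(x_0) + 2f(x_1) + ... + 2f(x_{4}) + f(x_5)].
Sum = 4.72.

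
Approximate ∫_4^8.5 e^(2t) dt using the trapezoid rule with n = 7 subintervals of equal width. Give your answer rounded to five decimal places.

13695414.97385

Δt = (8.5 − 4)/7 = 9/14.
f(4) ≈ 2980.95799, f(65/14) ≈ 10782.87262, f(37/7) ≈ 39004.35445, f(83/14) ≈ 141088.53176, f(46/7) ≈ 510352.60229, f(101/14) ≈ 1846073.35139, f(55/7) ≈ 6677710.27992, f(8.5) ≈ 24154952.75358.
T_7 = (Δt/2)·[f(t_0) + 2f(t_1) + ... + 2f(t_{6}) + f(t_7)].
Sum ≈ 13695414.97385.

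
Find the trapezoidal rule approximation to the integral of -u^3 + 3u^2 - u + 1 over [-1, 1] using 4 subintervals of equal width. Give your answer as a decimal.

4.25

Δu = (1 − (-1))/4 = 0.5.
f(-1) = 6, f(-0.5) = 2.375, f(0) = 1, f(0.5) = 1.125, f(1) = 2.
T_4 = (Δu/2)·[f(u_0) + 2f(u_1) + 2f(u_2) + 2f(u_3) + f(u_4)].
Sum = 4.25.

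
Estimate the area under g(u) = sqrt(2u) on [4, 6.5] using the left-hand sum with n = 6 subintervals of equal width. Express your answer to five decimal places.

7.91858

Δu = (6.5 − 4)/6 = 5/12.
Left endpoints: 4, 53/12, 29/6, 5.25, 17/3, 73/12.
g(4) ≈ 2.82843, g(53/12) ≈ 2.97209, g(29/6) ≈ 3.10913, g(5.25) ≈ 3.24037, g(17/3) ≈ 3.36650, g(73/12) ≈ 3.48807.
Sum = Δu · [g(4) + g(53/12) + g(29/6) + ...].
Sum ≈ 7.91858.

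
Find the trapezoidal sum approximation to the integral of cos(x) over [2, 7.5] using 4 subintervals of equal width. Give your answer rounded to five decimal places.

Δx = (7.5 − 2)/4 = 1.375.
f(2) ≈ -0.41615, f(3.375) ≈ -0.97288, f(4.75) ≈ 0.03760, f(6.125) ≈ 0.98751, f(7.5) ≈ 0.34664.
T_4 = (Δx/2)·[f(x_0) + 2f(x_1) + 2f(x_2) + 2f(x_3) + f(x_4)].
Sum ≈ 0.02403.

0.02403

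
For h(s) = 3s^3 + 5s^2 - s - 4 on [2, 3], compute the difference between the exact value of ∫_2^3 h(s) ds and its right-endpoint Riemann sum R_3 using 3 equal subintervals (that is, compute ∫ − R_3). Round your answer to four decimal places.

Exact integral: ∫_2^3 h(s) ds ≈ 73.916667.
R_3 ≈ 87.925926.
Error ≈ 73.916667 − 87.925926 ≈ -14.0093.

-14.0093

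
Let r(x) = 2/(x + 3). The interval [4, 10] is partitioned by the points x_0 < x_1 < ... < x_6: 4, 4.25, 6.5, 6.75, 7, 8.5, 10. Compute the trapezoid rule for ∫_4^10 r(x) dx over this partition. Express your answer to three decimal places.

Subinterval widths: 0.25, 2.25, 0.25, 0.25, 1.5, 1.5.
r(4) = 2/7, r(4.25) = 8/29, r(6.5) = 4/19, r(6.75) = 8/39, r(7) = 0.2, r(8.5) = 4/23, r(10) = 2/13.
On each subinterval the trapezoid contributes (Δx_i/2)·[r(x_{i-1}) + r(x_i)].
Sum ≈ 1.246.

1.246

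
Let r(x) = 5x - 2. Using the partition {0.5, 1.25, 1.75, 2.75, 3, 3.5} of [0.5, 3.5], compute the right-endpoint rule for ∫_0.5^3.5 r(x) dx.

Subinterval widths: 0.75, 0.5, 1, 0.25, 0.5.
Right endpoints: 1.25, 1.75, 2.75, 3, 3.5.
r(1.25) = 4.25, r(1.75) = 6.75, r(2.75) = 11.75, r(3) = 13, r(3.5) = 15.5.
Sum = Σ Δx_i · r(x_i).
Sum = 29.3125.

29.3125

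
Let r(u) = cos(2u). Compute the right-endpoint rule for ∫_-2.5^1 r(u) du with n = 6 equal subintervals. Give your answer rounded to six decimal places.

-0.226044

Δu = (1 − (-2.5))/6 = 7/12.
Right endpoints: -23/12, -4/3, -0.75, -1/6, 5/12, 1.
r(-23/12) ≈ -0.770137, r(-4/3) ≈ -0.889327, r(-0.75) ≈ 0.070737, r(-1/6) ≈ 0.944957, r(5/12) ≈ 0.672412, r(1) ≈ -0.416147.
Sum = Δu · [r(-23/12) + r(-4/3) + r(-0.75) + ...].
Sum ≈ -0.226044.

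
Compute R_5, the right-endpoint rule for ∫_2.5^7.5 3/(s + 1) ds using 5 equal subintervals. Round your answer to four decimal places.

Δs = (7.5 − 2.5)/5 = 1.
Right endpoints: 3.5, 4.5, 5.5, 6.5, 7.5.
f(3.5) = 2/3, f(4.5) = 6/11, f(5.5) = 6/13, f(6.5) = 0.4, f(7.5) = 6/17.
Sum = Δs · [f(3.5) + f(4.5) + f(5.5) + f(6.5) + f(7.5)].
Sum ≈ 2.4266.

2.4266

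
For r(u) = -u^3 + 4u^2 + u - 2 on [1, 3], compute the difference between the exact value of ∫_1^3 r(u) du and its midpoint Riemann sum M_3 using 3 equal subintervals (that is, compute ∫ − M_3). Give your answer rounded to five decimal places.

Exact integral: ∫_1^3 r(u) du ≈ 14.6666667.
M_3 ≈ 14.8148148.
Error ≈ 14.6666667 − 14.8148148 ≈ -0.14815.

-0.14815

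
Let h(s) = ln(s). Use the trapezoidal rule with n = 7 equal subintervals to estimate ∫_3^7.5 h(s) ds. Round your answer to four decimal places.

7.3091

Δs = (7.5 − 3)/7 = 9/14.
h(3) ≈ 1.0986, h(51/14) ≈ 1.2928, h(30/7) ≈ 1.4553, h(69/14) ≈ 1.5950, h(39/7) ≈ 1.7177, h(87/14) ≈ 1.8269, h(48/7) ≈ 1.9253, h(7.5) ≈ 2.0149.
T_7 = (Δs/2)·[h(s_0) + 2h(s_1) + ... + 2h(s_{6}) + h(s_7)].
Sum ≈ 7.3091.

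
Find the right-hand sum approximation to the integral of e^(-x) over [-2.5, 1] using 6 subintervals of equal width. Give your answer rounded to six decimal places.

Δx = (1 − (-2.5))/6 = 7/12.
Right endpoints: -23/12, -4/3, -0.75, -1/6, 5/12, 1.
f(-23/12) ≈ 6.798260, f(-4/3) ≈ 3.793668, f(-0.75) ≈ 2.117000, f(-1/6) ≈ 1.181360, f(5/12) ≈ 0.659241, f(1) ≈ 0.367879.
Sum = Δx · [f(-23/12) + f(-4/3) + f(-0.75) + ...].
Sum ≈ 8.701821.

8.701821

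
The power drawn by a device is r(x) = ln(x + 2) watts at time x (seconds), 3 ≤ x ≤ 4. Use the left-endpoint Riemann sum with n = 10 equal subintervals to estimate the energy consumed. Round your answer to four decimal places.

1.6942

Δx = (4 − 3)/10 = 0.1.
Left endpoints: 3, 3.1, 3.2, 3.3, 3.4, 3.5, 3.6, 3.7, 3.8, 3.9.
r(3) ≈ 1.6094, r(3.1) ≈ 1.6292, r(3.2) ≈ 1.6487, r(3.3) ≈ 1.6677, r(3.4) ≈ 1.6864, r(3.5) ≈ 1.7047, r(3.6) ≈ 1.7228, r(3.7) ≈ 1.7405, r(3.8) ≈ 1.7579, r(3.9) ≈ 1.7750.
Sum = Δx · [r(3) + r(3.1) + r(3.2) + ...].
Sum ≈ 1.6942.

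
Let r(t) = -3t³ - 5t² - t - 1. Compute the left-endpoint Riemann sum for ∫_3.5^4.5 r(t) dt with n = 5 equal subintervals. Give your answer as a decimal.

-262.115

Δt = (4.5 − 3.5)/5 = 0.2.
Left endpoints: 3.5, 3.7, 3.9, 4.1, 4.3.
r(3.5) = -194.375, r(3.7) = -225.109, r(3.9) = -258.907, r(4.1) = -295.913, r(4.3) = -336.271.
Sum = Δt · [r(3.5) + r(3.7) + r(3.9) + r(4.1) + r(4.3)].
Sum = -262.115.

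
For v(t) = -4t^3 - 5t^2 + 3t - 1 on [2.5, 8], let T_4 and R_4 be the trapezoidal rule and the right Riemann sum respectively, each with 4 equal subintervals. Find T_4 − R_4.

T_4 = -4920.953125.
R_4 = -6473.15625.
T_4 − R_4 = 1552.203125.

1552.203125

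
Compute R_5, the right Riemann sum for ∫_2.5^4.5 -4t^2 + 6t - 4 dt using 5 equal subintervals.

-75.68

Δt = (4.5 − 2.5)/5 = 0.4.
Right endpoints: 2.9, 3.3, 3.7, 4.1, 4.5.
f(2.9) = -20.24, f(3.3) = -27.76, f(3.7) = -36.56, f(4.1) = -46.64, f(4.5) = -58.
Sum = Δt · [f(2.9) + f(3.3) + f(3.7) + f(4.1) + f(4.5)].
Sum = -75.68.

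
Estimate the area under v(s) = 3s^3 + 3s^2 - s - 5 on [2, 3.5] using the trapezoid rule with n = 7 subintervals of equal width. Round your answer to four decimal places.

Δs = (3.5 − 2)/7 = 3/14.
v(2) = 29, v(31/14) = 109939/2744, v(17/7) = 18260/343, v(37/14) = 188485/2744, v(20/7) = 29705/343, v(43/14) = 294031/2744, v(23/7) = 44768/343, v(3.5) = 156.875.
T_7 = (Δs/2)·[v(s_0) + 2v(s_1) + ... + 2v(s_{6}) + v(s_7)].
Sum ≈ 124.1154.

124.1154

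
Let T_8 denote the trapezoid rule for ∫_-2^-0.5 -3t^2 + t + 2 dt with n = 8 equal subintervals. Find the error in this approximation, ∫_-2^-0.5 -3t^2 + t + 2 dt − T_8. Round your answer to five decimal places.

0.02637

Exact integral: ∫_-2^-0.5 f(t) dt = -6.75.
T_8 ≈ -6.7763672.
Error ≈ -6.75 − (-6.7763672) ≈ 0.02637.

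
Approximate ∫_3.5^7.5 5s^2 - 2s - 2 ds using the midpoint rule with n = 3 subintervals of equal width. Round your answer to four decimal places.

576.7037

Δs = (7.5 − 3.5)/3 = 4/3.
Midpoints: 25/6, 5.5, 41/6.
f(25/6) = 2753/36, f(5.5) = 138.25, f(41/6) = 7841/36.
Sum = Δs · [f(25/6) + f(5.5) + f(41/6)].
Sum ≈ 576.7037.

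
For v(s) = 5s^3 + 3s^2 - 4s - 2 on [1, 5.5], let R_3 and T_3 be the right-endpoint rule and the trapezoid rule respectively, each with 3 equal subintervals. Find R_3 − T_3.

R_3 = 2000.25.
T_3 = 1327.78125.
R_3 − T_3 = 672.46875.

672.46875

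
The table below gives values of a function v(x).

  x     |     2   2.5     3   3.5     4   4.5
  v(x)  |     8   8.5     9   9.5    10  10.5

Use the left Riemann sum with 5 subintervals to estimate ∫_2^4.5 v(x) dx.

22.5

Δx = 0.5.
Sum = 0.5·[8 + 8.5 + 9 + 9.5 + 10] = 22.5.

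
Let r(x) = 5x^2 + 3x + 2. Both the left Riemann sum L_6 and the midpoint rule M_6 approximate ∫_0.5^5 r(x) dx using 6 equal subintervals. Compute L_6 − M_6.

L_6 = 204.890625.
M_6 = 253.1953125.
L_6 − M_6 = -48.3046875.

-48.3046875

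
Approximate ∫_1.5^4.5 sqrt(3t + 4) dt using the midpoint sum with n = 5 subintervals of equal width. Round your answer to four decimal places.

Δt = (4.5 − 1.5)/5 = 0.6.
Midpoints: 1.8, 2.4, 3, 3.6, 4.2.
f(1.8) ≈ 3.0659, f(2.4) ≈ 3.3466, f(3) ≈ 3.6056, f(3.6) ≈ 3.8471, f(4.2) ≈ 4.0743.
Sum = Δt · [f(1.8) + f(2.4) + f(3) + f(3.6) + f(4.2)].
Sum ≈ 10.7637.

10.7637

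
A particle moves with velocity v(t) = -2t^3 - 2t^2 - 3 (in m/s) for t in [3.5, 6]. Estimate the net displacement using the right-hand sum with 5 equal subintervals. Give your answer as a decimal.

-797.5

Δt = (6 − 3.5)/5 = 0.5.
Right endpoints: 4, 4.5, 5, 5.5, 6.
v(4) = -163, v(4.5) = -225.75, v(5) = -303, v(5.5) = -396.25, v(6) = -507.
Sum = Δt · [v(4) + v(4.5) + v(5) + v(5.5) + v(6)].
Sum = -797.5.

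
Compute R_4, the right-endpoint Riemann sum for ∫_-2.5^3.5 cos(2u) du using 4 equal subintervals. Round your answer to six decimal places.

Δu = (3.5 − (-2.5))/4 = 1.5.
Right endpoints: -1, 0.5, 2, 3.5.
f(-1) ≈ -0.416147, f(0.5) ≈ 0.540302, f(2) ≈ -0.653644, f(3.5) ≈ 0.753902.
Sum = Δu · [f(-1) + f(0.5) + f(2) + f(3.5)].
Sum ≈ 0.336621.

0.336621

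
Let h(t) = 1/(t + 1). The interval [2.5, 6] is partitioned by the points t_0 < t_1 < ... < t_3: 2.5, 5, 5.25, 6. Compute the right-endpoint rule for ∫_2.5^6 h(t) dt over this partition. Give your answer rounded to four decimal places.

Subinterval widths: 2.5, 0.25, 0.75.
Right endpoints: 5, 5.25, 6.
h(5) = 1/6, h(5.25) = 0.16, h(6) = 1/7.
Sum = Σ Δt_i · h(t_i).
Sum ≈ 0.5638.

0.5638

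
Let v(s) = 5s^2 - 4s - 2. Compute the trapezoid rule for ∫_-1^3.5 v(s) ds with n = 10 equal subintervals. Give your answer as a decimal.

Δs = (3.5 − (-1))/10 = 0.45.
v(-1) = 7, v(-0.55) = 1.7125, v(-0.1) = -1.55, v(0.35) = -2.7875, v(0.8) = -2, v(1.25) = 0.8125, v(1.7) = 5.65, v(2.15) = 12.5125, v(2.6) = 21.4, v(3.05) = 32.3125, v(3.5) = 45.25.
T_10 = (Δs/2)·[v(s_0) + 2v(s_1) + ... + 2v(s_{9}) + v(s_10)].
Sum = 42.384375.

42.384375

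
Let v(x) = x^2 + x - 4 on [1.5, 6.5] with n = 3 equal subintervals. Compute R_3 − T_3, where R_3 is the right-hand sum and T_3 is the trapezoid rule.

R_3 ≈ 130.23148148.
T_3 ≈ 92.73148148.
R_3 − T_3 = 37.5.

37.5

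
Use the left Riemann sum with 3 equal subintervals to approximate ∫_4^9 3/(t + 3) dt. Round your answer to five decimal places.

1.77508

Δt = (9 − 4)/3 = 5/3.
Left endpoints: 4, 17/3, 22/3.
f(4) = 3/7, f(17/3) = 9/26, f(22/3) = 9/31.
Sum = Δt · [f(4) + f(17/3) + f(22/3)].
Sum ≈ 1.77508.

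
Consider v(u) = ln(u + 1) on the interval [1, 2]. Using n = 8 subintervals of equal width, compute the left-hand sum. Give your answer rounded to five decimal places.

Δu = (2 − 1)/8 = 0.125.
Left endpoints: 1, 1.125, 1.25, 1.375, 1.5, 1.625, 1.75, 1.875.
v(1) ≈ 0.69315, v(1.125) ≈ 0.75377, v(1.25) ≈ 0.81093, v(1.375) ≈ 0.86500, v(1.5) ≈ 0.91629, v(1.625) ≈ 0.96508, v(1.75) ≈ 1.01160, v(1.875) ≈ 1.05605.
Sum = Δu · [v(1) + v(1.125) + v(1.25) + ...].
Sum ≈ 0.88398.

0.88398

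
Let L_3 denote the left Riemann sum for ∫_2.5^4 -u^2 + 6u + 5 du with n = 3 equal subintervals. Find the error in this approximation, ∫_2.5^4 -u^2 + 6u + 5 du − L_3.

-0.125

Exact integral: ∫_2.5^4 f(u) du = 20.625.
L_3 = 20.75.
Error = 20.625 − 20.75 = -0.125.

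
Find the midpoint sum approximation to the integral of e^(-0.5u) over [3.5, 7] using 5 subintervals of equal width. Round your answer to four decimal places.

Δu = (7 − 3.5)/5 = 0.7.
Midpoints: 3.85, 4.55, 5.25, 5.95, 6.65.
f(3.85) ≈ 0.1459, f(4.55) ≈ 0.1028, f(5.25) ≈ 0.0724, f(5.95) ≈ 0.0510, f(6.65) ≈ 0.0360.
Sum = Δu · [f(3.85) + f(4.55) + f(5.25) + f(5.95) + f(6.65)].
Sum ≈ 0.2857.

0.2857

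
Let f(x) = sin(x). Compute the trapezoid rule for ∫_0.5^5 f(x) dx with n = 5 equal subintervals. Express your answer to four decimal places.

0.5533

Δx = (5 − 0.5)/5 = 0.9.
f(0.5) ≈ 0.4794, f(1.4) ≈ 0.9854, f(2.3) ≈ 0.7457, f(3.2) ≈ -0.0584, f(4.1) ≈ -0.8183, f(5) ≈ -0.9589.
T_5 = (Δx/2)·[f(x_0) + 2f(x_1) + ... + 2f(x_{4}) + f(x_5)].
Sum ≈ 0.5533.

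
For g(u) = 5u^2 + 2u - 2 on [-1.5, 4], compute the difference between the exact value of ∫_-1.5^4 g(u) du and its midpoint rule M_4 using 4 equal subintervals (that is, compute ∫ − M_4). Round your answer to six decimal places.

Exact integral: ∫_-1.5^4 g(u) du ≈ 115.04166667.
M_4 ≈ 110.70898438.
Error ≈ 115.04166667 − 110.70898438 ≈ 4.332682.

4.332682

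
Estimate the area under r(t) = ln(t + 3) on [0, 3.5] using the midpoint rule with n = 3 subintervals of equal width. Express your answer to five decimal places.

Δt = (3.5 − 0)/3 = 7/6.
Midpoints: 7/12, 1.75, 35/12.
r(7/12) ≈ 1.27629, r(1.75) ≈ 1.55814, r(35/12) ≈ 1.77777.
Sum = Δt · [r(7/12) + r(1.75) + r(35/12)].
Sum ≈ 5.38091.

5.38091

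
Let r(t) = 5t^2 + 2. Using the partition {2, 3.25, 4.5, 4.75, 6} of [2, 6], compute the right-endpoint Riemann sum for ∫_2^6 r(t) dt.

453.78125

Subinterval widths: 1.25, 1.25, 0.25, 1.25.
Right endpoints: 3.25, 4.5, 4.75, 6.
r(3.25) = 54.8125, r(4.5) = 103.25, r(4.75) = 114.8125, r(6) = 182.
Sum = Σ Δt_i · r(t_i).
Sum = 453.78125.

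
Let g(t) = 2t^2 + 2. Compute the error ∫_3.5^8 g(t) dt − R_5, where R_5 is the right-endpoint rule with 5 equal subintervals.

Exact integral: ∫_3.5^8 g(t) dt = 321.75.
R_5 = 369.54.
Error = 321.75 − 369.54 = -47.79.

-47.79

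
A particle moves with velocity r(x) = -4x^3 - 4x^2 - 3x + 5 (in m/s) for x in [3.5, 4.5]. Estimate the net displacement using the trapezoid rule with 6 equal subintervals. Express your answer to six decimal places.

-331.574074

Δx = (4.5 − 3.5)/6 = 1/6.
r(3.5) = -226, r(11/3) = -6938/27, r(23/6) = -7846/27, r(4) = -327, r(25/6) = -9890/27, r(13/3) = -11032/27, r(4.5) = -454.
T_6 = (Δx/2)·[r(x_0) + 2r(x_1) + ... + 2r(x_{5}) + r(x_6)].
Sum ≈ -331.574074.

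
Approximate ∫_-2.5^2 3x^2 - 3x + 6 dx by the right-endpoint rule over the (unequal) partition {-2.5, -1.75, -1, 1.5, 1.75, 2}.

50.4375

Subinterval widths: 0.75, 0.75, 2.5, 0.25, 0.25.
Right endpoints: -1.75, -1, 1.5, 1.75, 2.
f(-1.75) = 20.4375, f(-1) = 12, f(1.5) = 8.25, f(1.75) = 9.9375, f(2) = 12.
Sum = Σ Δx_i · f(x_i).
Sum = 50.4375.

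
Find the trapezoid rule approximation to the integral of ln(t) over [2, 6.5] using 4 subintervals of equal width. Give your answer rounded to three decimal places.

6.244

Δt = (6.5 − 2)/4 = 1.125.
f(2) ≈ 0.693, f(3.125) ≈ 1.139, f(4.25) ≈ 1.447, f(5.375) ≈ 1.682, f(6.5) ≈ 1.872.
T_4 = (Δt/2)·[f(t_0) + 2f(t_1) + 2f(t_2) + 2f(t_3) + f(t_4)].
Sum ≈ 6.244.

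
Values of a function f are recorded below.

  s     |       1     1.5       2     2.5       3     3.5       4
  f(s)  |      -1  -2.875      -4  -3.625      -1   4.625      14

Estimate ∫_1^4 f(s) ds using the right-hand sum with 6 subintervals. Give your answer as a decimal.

Δs = 0.5.
Sum = 0.5·[(-2.875) + (-4) + (-3.625) + (-1) + 4.625 + 14] = 3.5625.

3.5625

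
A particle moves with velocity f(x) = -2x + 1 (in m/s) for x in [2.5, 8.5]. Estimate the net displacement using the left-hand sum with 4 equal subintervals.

Δx = (8.5 − 2.5)/4 = 1.5.
Left endpoints: 2.5, 4, 5.5, 7.
f(2.5) = -4, f(4) = -7, f(5.5) = -10, f(7) = -13.
Sum = Δx · [f(2.5) + f(4) + f(5.5) + f(7)].
Sum = -51.

-51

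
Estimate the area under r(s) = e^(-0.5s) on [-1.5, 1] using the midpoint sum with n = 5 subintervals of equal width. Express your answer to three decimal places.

3.013

Δs = (1 − (-1.5))/5 = 0.5.
Midpoints: -1.25, -0.75, -0.25, 0.25, 0.75.
r(-1.25) ≈ 1.868, r(-0.75) ≈ 1.455, r(-0.25) ≈ 1.133, r(0.25) ≈ 0.882, r(0.75) ≈ 0.687.
Sum = Δs · [r(-1.25) + r(-0.75) + r(-0.25) + r(0.25) + r(0.75)].
Sum ≈ 3.013.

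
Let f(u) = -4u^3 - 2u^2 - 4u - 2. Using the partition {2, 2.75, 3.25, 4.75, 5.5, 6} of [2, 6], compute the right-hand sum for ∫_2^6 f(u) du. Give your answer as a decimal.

Subinterval widths: 0.75, 0.5, 1.5, 0.75, 0.5.
Right endpoints: 2.75, 3.25, 4.75, 5.5, 6.
f(2.75) = -111.3125, f(3.25) = -173.4375, f(4.75) = -494.8125, f(5.5) = -750, f(6) = -962.
Sum = Σ Δu_i · f(u_i).
Sum = -1955.921875.

-1955.921875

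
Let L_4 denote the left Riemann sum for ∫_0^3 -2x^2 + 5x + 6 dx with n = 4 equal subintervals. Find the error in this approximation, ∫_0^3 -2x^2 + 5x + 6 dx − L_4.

-0.5625

Exact integral: ∫_0^3 f(x) dx = 22.5.
L_4 = 23.0625.
Error = 22.5 − 23.0625 = -0.5625.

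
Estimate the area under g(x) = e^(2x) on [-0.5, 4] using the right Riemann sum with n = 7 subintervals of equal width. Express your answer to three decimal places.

2648.195

Δx = (4 − (-0.5))/7 = 9/14.
Right endpoints: 1/7, 11/14, 10/7, 29/14, 19/7, 47/14, 4.
g(1/7) ≈ 1.331, g(11/14) ≈ 4.814, g(10/7) ≈ 17.412, g(29/14) ≈ 62.983, g(19/7) ≈ 227.824, g(47/14) ≈ 824.095, g(4) ≈ 2980.958.
Sum = Δx · [g(1/7) + g(11/14) + g(10/7) + ...].
Sum ≈ 2648.195.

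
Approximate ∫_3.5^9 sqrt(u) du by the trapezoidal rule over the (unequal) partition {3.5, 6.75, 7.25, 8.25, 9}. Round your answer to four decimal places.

Subinterval widths: 3.25, 0.5, 1, 0.75.
f(3.5) ≈ 1.8708, f(6.75) ≈ 2.5981, f(7.25) ≈ 2.6926, f(8.25) ≈ 2.8723, f(9) ≈ 3.0000.
On each subinterval the trapezoid contributes (Δu_i/2)·[f(u_{i-1}) + f(u_i)].
Sum ≈ 13.5692.

13.5692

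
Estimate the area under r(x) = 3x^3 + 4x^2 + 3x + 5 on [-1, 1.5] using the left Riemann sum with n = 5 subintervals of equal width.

17.5

Δx = (1.5 − (-1))/5 = 0.5.
Left endpoints: -1, -0.5, 0, 0.5, 1.
r(-1) = 3, r(-0.5) = 4.125, r(0) = 5, r(0.5) = 7.875, r(1) = 15.
Sum = Δx · [r(-1) + r(-0.5) + r(0) + r(0.5) + r(1)].
Sum = 17.5.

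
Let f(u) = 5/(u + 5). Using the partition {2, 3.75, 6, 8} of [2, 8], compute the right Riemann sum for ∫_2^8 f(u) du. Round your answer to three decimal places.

Subinterval widths: 1.75, 2.25, 2.
Right endpoints: 3.75, 6, 8.
f(3.75) = 4/7, f(6) = 5/11, f(8) = 5/13.
Sum = Σ Δu_i · f(u_i).
Sum ≈ 2.792.

2.792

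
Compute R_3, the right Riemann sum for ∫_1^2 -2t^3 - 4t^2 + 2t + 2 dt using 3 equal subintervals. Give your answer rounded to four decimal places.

-16.0741

Δt = (2 − 1)/3 = 1/3.
Right endpoints: 4/3, 5/3, 2.
f(4/3) = -194/27, f(5/3) = -406/27, f(2) = -26.
Sum = Δt · [f(4/3) + f(5/3) + f(2)].
Sum ≈ -16.0741.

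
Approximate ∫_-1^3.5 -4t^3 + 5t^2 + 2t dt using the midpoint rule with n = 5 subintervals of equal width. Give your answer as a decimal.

Δt = (3.5 − (-1))/5 = 0.9.
Midpoints: -0.55, 0.35, 1.25, 2.15, 3.05.
f(-0.55) = 1.078, f(0.35) = 1.141, f(1.25) = 2.5, f(2.15) = -12.341, f(3.05) = -60.878.
Sum = Δt · [f(-0.55) + f(0.35) + f(1.25) + f(2.15) + f(3.05)].
Sum = -61.65.

-61.65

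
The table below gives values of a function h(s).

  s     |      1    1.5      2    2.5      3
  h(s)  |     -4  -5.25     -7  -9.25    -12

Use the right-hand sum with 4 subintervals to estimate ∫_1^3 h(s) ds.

-16.75

Δs = 0.5.
Sum = 0.5·[(-5.25) + (-7) + (-9.25) + (-12)] = -16.75.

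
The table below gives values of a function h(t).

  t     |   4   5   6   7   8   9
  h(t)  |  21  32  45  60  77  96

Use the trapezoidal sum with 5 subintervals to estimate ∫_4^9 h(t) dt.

Δt = 1.
T_5 = (1/2)·[21 + 2·32 + 2·45 + 2·60 + 2·77 + 96] = 272.5.

272.5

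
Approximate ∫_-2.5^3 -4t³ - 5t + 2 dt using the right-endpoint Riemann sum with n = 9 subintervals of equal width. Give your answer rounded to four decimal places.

-99.3395

Δt = (3 − (-2.5))/9 = 11/18.
Right endpoints: -17/9, -23/18, -2/3, -1/18, 5/9, 7/6, 16/9, 43/18, 3.
f(-17/9) = 27995/729, f(-23/18) = 12199/729, f(-2/3) = 176/27, f(-1/18) = 1661/729, f(5/9) = -1067/729, f(7/6) = -275/27, f(16/9) = -21406/729, f(43/18) = -47003/729, f(3) = -121.
Sum = Δt · [f(-17/9) + f(-23/18) + f(-2/3) + ...].
Sum ≈ -99.3395.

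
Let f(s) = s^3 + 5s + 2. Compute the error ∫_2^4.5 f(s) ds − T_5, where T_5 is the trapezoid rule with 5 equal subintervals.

Exact integral: ∫_2^4.5 f(s) ds = 144.140625.
T_5 = 145.15625.
Error = 144.140625 − 145.15625 = -1.015625.

-1.015625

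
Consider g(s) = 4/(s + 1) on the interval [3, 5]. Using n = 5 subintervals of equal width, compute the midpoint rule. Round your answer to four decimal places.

Δs = (5 − 3)/5 = 0.4.
Midpoints: 3.2, 3.6, 4, 4.4, 4.8.
g(3.2) = 20/21, g(3.6) = 20/23, g(4) = 0.8, g(4.4) = 20/27, g(4.8) = 20/29.
Sum = Δs · [g(3.2) + g(3.6) + g(4) + g(4.4) + g(4.8)].
Sum ≈ 1.6209.

1.6209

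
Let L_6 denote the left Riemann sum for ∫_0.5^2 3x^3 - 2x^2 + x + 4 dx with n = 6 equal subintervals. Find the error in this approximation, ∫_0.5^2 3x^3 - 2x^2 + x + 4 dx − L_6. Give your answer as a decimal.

Exact integral: ∫_0.5^2 f(x) dx = 14.578125.
L_6 = 12.51953125.
Error = 14.578125 − 12.51953125 = 2.05859375.

2.05859375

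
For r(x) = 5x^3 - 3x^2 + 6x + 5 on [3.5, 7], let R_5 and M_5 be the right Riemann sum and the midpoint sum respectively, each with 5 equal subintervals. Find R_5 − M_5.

526.4590625

R_5 = 3156.93.
M_5 = 2630.4709375.
R_5 − M_5 = 526.4590625.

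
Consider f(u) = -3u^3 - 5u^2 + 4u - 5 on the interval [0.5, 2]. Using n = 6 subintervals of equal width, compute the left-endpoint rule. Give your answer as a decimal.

Δu = (2 − 0.5)/6 = 0.25.
Left endpoints: 0.5, 0.75, 1, 1.25, 1.5, 1.75.
f(0.5) = -4.625, f(0.75) = -6.078125, f(1) = -9, f(1.25) = -13.671875, f(1.5) = -20.375, f(1.75) = -29.390625.
Sum = Δu · [f(0.5) + f(0.75) + f(1) + ...].
Sum = -20.78515625.

-20.78515625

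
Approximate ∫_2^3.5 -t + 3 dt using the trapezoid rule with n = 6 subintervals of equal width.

Δt = (3.5 − 2)/6 = 0.25.
f(2) = 1, f(2.25) = 0.75, f(2.5) = 0.5, f(2.75) = 0.25, f(3) = 0, f(3.25) = -0.25, f(3.5) = -0.5.
T_6 = (Δt/2)·[f(t_0) + 2f(t_1) + ... + 2f(t_{5}) + f(t_6)].
Sum = 0.375.

0.375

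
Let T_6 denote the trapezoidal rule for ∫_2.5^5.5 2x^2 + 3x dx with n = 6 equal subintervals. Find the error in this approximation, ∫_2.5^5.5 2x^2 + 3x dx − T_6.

Exact integral: ∫_2.5^5.5 f(x) dx = 136.5.
T_6 = 136.75.
Error = 136.5 − 136.75 = -0.25.

-0.25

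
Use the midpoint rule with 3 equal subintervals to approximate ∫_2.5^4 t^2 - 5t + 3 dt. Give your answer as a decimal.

-3.78125

Δt = (4 − 2.5)/3 = 0.5.
Midpoints: 2.75, 3.25, 3.75.
f(2.75) = -3.1875, f(3.25) = -2.6875, f(3.75) = -1.6875.
Sum = Δt · [f(2.75) + f(3.25) + f(3.75)].
Sum = -3.78125.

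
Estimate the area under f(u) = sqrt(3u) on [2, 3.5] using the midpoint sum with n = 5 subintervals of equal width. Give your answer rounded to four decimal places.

4.2954

Δu = (3.5 − 2)/5 = 0.3.
Midpoints: 2.15, 2.45, 2.75, 3.05, 3.35.
f(2.15) ≈ 2.5397, f(2.45) ≈ 2.7111, f(2.75) ≈ 2.8723, f(3.05) ≈ 3.0249, f(3.35) ≈ 3.1702.
Sum = Δu · [f(2.15) + f(2.45) + f(2.75) + f(3.05) + f(3.35)].
Sum ≈ 4.2954.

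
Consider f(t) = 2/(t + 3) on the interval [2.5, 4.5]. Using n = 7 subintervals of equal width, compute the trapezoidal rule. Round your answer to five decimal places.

0.62052

Δt = (4.5 − 2.5)/7 = 2/7.
f(2.5) = 4/11, f(39/14) = 28/81, f(43/14) = 28/85, f(47/14) = 28/89, f(51/14) = 28/93, f(55/14) = 28/97, f(59/14) = 28/101, f(4.5) = 4/15.
T_7 = (Δt/2)·[f(t_0) + 2f(t_1) + ... + 2f(t_{6}) + f(t_7)].
Sum ≈ 0.62052.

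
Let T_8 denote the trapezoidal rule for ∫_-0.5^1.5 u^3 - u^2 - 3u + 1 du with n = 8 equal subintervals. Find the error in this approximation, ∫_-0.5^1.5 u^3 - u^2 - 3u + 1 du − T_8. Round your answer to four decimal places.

-0.0104

Exact integral: ∫_-0.5^1.5 f(u) du ≈ -0.916667.
T_8 = -0.90625.
Error ≈ -0.916667 − (-0.90625) ≈ -0.0104.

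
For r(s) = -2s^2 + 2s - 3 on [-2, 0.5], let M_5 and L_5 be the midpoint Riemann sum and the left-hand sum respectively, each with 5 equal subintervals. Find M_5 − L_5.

3.4375

M_5 = -16.5625.
L_5 = -20.
M_5 − L_5 = 3.4375.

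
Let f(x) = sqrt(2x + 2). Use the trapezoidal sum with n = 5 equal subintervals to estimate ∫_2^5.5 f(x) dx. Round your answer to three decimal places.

Δx = (5.5 − 2)/5 = 0.7.
f(2) ≈ 2.449, f(2.7) ≈ 2.720, f(3.4) ≈ 2.966, f(4.1) ≈ 3.194, f(4.8) ≈ 3.406, f(5.5) ≈ 3.606.
T_5 = (Δx/2)·[f(x_0) + 2f(x_1) + ... + 2f(x_{4}) + f(x_5)].
Sum ≈ 10.720.

10.720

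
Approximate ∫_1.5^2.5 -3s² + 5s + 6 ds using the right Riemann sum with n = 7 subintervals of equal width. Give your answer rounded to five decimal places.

3.23980

Δs = (2.5 − 1.5)/7 = 1/7.
Right endpoints: 23/14, 25/14, 27/14, 29/14, 31/14, 33/14, 2.5.
f(23/14) = 1199/196, f(25/14) = 1051/196, f(27/14) = 879/196, f(29/14) = 683/196, f(31/14) = 463/196, f(33/14) = 219/196, f(2.5) = -0.25.
Sum = Δs · [f(23/14) + f(25/14) + f(27/14) + ...].
Sum ≈ 3.23980.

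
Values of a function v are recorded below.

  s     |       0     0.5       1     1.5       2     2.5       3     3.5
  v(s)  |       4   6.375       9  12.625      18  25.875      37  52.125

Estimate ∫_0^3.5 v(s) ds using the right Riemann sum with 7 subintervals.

Δs = 0.5.
Sum = 0.5·[6.375 + 9 + 12.625 + 18 + 25.875 + 37 + 52.125] = 80.5.

80.5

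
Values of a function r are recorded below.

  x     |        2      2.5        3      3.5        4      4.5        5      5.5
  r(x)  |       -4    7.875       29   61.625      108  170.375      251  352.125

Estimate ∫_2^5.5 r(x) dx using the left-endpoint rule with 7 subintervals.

311.9375

Δx = 0.5.
Sum = 0.5·[(-4) + 7.875 + 29 + 61.625 + 108 + 170.375 + 251] = 311.9375.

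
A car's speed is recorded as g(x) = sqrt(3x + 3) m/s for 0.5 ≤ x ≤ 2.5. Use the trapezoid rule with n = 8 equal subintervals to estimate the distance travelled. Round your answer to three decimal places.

Δx = (2.5 − 0.5)/8 = 0.25.
g(0.5) ≈ 2.121, g(0.75) ≈ 2.291, g(1) ≈ 2.449, g(1.25) ≈ 2.598, g(1.5) ≈ 2.739, g(1.75) ≈ 2.872, g(2) ≈ 3.000, g(2.25) ≈ 3.122, g(2.5) ≈ 3.240.
T_8 = (Δx/2)·[g(x_0) + 2g(x_1) + ... + 2g(x_{7}) + g(x_8)].
Sum ≈ 5.438.

5.438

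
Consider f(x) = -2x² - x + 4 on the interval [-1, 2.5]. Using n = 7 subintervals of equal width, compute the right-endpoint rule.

Δx = (2.5 − (-1))/7 = 0.5.
Right endpoints: -0.5, 0, 0.5, 1, 1.5, 2, 2.5.
f(-0.5) = 4, f(0) = 4, f(0.5) = 3, f(1) = 1, f(1.5) = -2, f(2) = -6, f(2.5) = -11.
Sum = Δx · [f(-0.5) + f(0) + f(0.5) + ...].
Sum = -3.5.

-3.5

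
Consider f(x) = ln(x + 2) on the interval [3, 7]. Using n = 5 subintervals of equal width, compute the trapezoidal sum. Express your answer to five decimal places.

7.72310

Δx = (7 − 3)/5 = 0.8.
f(3) ≈ 1.60944, f(3.8) ≈ 1.75786, f(4.6) ≈ 1.88707, f(5.4) ≈ 2.00148, f(6.2) ≈ 2.10413, f(7) ≈ 2.19722.
T_5 = (Δx/2)·[f(x_0) + 2f(x_1) + ... + 2f(x_{4}) + f(x_5)].
Sum ≈ 7.72310.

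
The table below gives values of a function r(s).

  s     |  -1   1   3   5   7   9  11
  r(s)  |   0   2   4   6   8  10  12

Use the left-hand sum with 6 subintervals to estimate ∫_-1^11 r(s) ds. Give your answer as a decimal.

Δs = 2.
Sum = 2·[0 + 2 + 4 + 6 + 8 + 10] = 60.

60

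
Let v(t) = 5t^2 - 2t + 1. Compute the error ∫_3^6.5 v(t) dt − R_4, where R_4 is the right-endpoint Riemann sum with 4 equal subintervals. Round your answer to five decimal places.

Exact integral: ∫_3^6.5 v(t) dt ≈ 382.9583333.
R_4 = 454.86328125.
Error ≈ 382.9583333 − 454.86328125 ≈ -71.90495.

-71.90495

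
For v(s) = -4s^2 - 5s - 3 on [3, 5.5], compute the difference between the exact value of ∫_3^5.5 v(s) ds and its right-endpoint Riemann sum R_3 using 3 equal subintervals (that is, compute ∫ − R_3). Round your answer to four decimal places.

41.7824

Exact integral: ∫_3^5.5 v(s) ds ≈ -246.458333.
R_3 ≈ -288.240741.
Error ≈ -246.458333 − (-288.240741) ≈ 41.7824.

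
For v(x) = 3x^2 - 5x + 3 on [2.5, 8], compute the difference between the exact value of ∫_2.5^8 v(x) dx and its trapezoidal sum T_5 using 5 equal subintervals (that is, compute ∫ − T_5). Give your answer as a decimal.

Exact integral: ∫_2.5^8 v(x) dx = 368.5.
T_5 = 371.8275.
Error = 368.5 − 371.8275 = -3.3275.

-3.3275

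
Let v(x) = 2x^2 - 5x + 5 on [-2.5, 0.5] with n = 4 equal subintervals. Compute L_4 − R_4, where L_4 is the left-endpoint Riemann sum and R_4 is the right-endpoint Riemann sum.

L_4 = 51.1875.
R_4 = 30.9375.
L_4 − R_4 = 20.25.

20.25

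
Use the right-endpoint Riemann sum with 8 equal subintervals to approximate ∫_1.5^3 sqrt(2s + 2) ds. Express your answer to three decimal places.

3.871

Δs = (3 − 1.5)/8 = 0.1875.
Right endpoints: 1.6875, 1.875, 2.0625, 2.25, 2.4375, 2.625, 2.8125, 3.
f(1.6875) ≈ 2.318, f(1.875) ≈ 2.398, f(2.0625) ≈ 2.475, f(2.25) ≈ 2.550, f(2.4375) ≈ 2.622, f(2.625) ≈ 2.693, f(2.8125) ≈ 2.761, f(3) ≈ 2.828.
Sum = Δs · [f(1.6875) + f(1.875) + f(2.0625) + ...].
Sum ≈ 3.871.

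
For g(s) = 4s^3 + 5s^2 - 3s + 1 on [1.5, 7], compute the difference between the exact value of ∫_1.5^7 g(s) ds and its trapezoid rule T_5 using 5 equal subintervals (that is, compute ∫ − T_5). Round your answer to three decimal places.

Exact integral: ∫_1.5^7 g(s) ds ≈ 2897.35417.
T_5 = 2959.4675.
Error ≈ 2897.35417 − 2959.4675 ≈ -62.113.

-62.113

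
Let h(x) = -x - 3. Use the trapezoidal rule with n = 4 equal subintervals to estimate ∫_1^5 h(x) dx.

-24

Δx = (5 − 1)/4 = 1.
h(1) = -4, h(2) = -5, h(3) = -6, h(4) = -7, h(5) = -8.
T_4 = (Δx/2)·[h(x_0) + 2h(x_1) + 2h(x_2) + 2h(x_3) + h(x_4)].
Sum = -24.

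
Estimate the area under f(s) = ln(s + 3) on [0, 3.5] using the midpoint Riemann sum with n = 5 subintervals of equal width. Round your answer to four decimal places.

5.3745

Δs = (3.5 − 0)/5 = 0.7.
Midpoints: 0.35, 1.05, 1.75, 2.45, 3.15.
f(0.35) ≈ 1.2090, f(1.05) ≈ 1.3987, f(1.75) ≈ 1.5581, f(2.45) ≈ 1.6956, f(3.15) ≈ 1.8165.
Sum = Δs · [f(0.35) + f(1.05) + f(1.75) + f(2.45) + f(3.15)].
Sum ≈ 5.3745.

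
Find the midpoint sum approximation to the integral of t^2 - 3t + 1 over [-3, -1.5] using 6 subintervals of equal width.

19.4921875

Δt = (-1.5 − (-3))/6 = 0.25.
Midpoints: -2.875, -2.625, -2.375, -2.125, -1.875, -1.625.
f(-2.875) = 17.890625, f(-2.625) = 15.765625, f(-2.375) = 13.765625, f(-2.125) = 11.890625, f(-1.875) = 10.140625, f(-1.625) = 8.515625.
Sum = Δt · [f(-2.875) + f(-2.625) + f(-2.375) + ...].
Sum = 19.4921875.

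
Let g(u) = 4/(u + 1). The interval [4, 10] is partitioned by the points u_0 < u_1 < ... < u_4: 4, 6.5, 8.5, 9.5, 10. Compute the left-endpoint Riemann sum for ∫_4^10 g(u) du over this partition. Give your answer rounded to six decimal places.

3.678195

Subinterval widths: 2.5, 2, 1, 0.5.
Left endpoints: 4, 6.5, 8.5, 9.5.
g(4) = 0.8, g(6.5) = 8/15, g(8.5) = 8/19, g(9.5) = 8/21.
Sum = Σ Δu_i · g(u_i).
Sum ≈ 3.678195.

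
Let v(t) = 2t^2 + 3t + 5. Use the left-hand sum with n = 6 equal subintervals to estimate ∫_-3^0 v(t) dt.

22

Δt = (0 − (-3))/6 = 0.5.
Left endpoints: -3, -2.5, -2, -1.5, -1, -0.5.
v(-3) = 14, v(-2.5) = 10, v(-2) = 7, v(-1.5) = 5, v(-1) = 4, v(-0.5) = 4.
Sum = Δt · [v(-3) + v(-2.5) + v(-2) + ...].
Sum = 22.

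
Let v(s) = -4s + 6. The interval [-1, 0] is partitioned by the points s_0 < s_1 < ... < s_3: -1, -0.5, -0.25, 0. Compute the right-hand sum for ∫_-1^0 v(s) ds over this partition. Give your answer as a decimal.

7.25

Subinterval widths: 0.5, 0.25, 0.25.
Right endpoints: -0.5, -0.25, 0.
v(-0.5) = 8, v(-0.25) = 7, v(0) = 6.
Sum = Σ Δs_i · v(s_i).
Sum = 7.25.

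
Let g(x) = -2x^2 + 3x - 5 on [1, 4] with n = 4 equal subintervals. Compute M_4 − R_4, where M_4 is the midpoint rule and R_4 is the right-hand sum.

M_4 = -34.21875.
R_4 = -42.9375.
M_4 − R_4 = 8.71875.

8.71875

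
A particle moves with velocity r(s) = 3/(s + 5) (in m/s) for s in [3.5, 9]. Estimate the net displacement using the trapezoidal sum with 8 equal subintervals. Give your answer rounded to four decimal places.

1.4980

Δs = (9 − 3.5)/8 = 0.6875.
r(3.5) = 6/17, r(4.1875) = 16/49, r(4.875) = 24/79, r(5.5625) = 48/169, r(6.25) = 4/15, r(6.9375) = 48/191, r(7.625) = 24/101, r(8.3125) = 16/71, r(9) = 3/14.
T_8 = (Δs/2)·[r(s_0) + 2r(s_1) + ... + 2r(s_{7}) + r(s_8)].
Sum ≈ 1.4980.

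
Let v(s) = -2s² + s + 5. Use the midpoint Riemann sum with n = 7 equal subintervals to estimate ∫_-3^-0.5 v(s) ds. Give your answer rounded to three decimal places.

Δs = (-0.5 − (-3))/7 = 5/14.
Midpoints: -79/28, -69/28, -59/28, -1.75, -39/28, -29/28, -19/28.
v(-79/28) = -5387/392, v(-69/28) = -3767/392, v(-59/28) = -2347/392, v(-1.75) = -2.875, v(-39/28) = -107/392, v(-29/28) = 713/392, v(-19/28) = 1333/392.
Sum = Δs · [v(-79/28) + v(-69/28) + v(-59/28) + ...].
Sum ≈ -9.739.

-9.739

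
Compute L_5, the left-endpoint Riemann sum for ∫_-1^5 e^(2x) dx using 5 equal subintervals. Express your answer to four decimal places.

2637.0479

Δx = (5 − (-1))/5 = 1.2.
Left endpoints: -1, 0.2, 1.4, 2.6, 3.8.
f(-1) ≈ 0.1353, f(0.2) ≈ 1.4918, f(1.4) ≈ 16.4446, f(2.6) ≈ 181.2722, f(3.8) ≈ 1998.1959.
Sum = Δx · [f(-1) + f(0.2) + f(1.4) + f(2.6) + f(3.8)].
Sum ≈ 2637.0479.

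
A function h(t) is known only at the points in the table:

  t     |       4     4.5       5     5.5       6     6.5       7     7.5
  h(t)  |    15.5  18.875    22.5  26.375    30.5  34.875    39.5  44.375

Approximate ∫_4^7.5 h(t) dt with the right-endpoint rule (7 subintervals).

Δt = 0.5.
Sum = 0.5·[18.875 + 22.5 + 26.375 + 30.5 + 34.875 + 39.5 + 44.375] = 108.5.

108.5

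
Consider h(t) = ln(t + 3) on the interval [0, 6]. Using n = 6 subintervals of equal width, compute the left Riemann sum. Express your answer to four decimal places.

Δt = (6 − 0)/6 = 1.
Left endpoints: 0, 1, 2, 3, 4, 5.
h(0) ≈ 1.0986, h(1) ≈ 1.3863, h(2) ≈ 1.6094, h(3) ≈ 1.7918, h(4) ≈ 1.9459, h(5) ≈ 2.0794.
Sum = Δt · [h(0) + h(1) + h(2) + ...].
Sum ≈ 9.9115.

9.9115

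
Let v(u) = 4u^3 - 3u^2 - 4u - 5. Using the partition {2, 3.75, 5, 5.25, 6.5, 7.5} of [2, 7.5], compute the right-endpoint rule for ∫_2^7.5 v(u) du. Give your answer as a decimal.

3537.53125

Subinterval widths: 1.75, 1.25, 0.25, 1.25, 1.
Right endpoints: 3.75, 5, 5.25, 6.5, 7.5.
v(3.75) = 148.75, v(5) = 400, v(5.25) = 470.125, v(6.5) = 940.75, v(7.5) = 1483.75.
Sum = Σ Δu_i · v(u_i).
Sum = 3537.53125.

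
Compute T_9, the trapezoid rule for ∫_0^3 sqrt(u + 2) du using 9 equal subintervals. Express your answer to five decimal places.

5.56674

Δu = (3 − 0)/9 = 1/3.
f(0) ≈ 1.41421, f(1/3) ≈ 1.52753, f(2/3) ≈ 1.63299, f(1) ≈ 1.73205, f(4/3) ≈ 1.82574, f(5/3) ≈ 1.91485, f(2) ≈ 2.00000, f(7/3) ≈ 2.08167, f(8/3) ≈ 2.16025, f(3) ≈ 2.23607.
T_9 = (Δu/2)·[f(u_0) + 2f(u_1) + ... + 2f(u_{8}) + f(u_9)].
Sum ≈ 5.56674.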